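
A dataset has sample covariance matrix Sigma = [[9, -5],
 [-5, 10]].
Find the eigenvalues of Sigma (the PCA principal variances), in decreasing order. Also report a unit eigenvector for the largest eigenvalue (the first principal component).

Step 1 — characteristic polynomial of 2×2 Sigma:
  det(Sigma - λI) = λ² - trace · λ + det = 0.
  trace = 9 + 10 = 19, det = 9·10 - (-5)² = 65.
Step 2 — discriminant:
  Δ = trace² - 4·det = 361 - 260 = 101.
Step 3 — eigenvalues:
  λ = (trace ± √Δ)/2 = (19 ± 10.0499)/2,
  λ_1 = 14.5249,  λ_2 = 4.4751.

Step 4 — unit eigenvector for λ_1: solve (Sigma - λ_1 I)v = 0. First row:
  (9 - 14.5249)·v_x + (-5)·v_y = 0, i.e. (-5.5249)·v_x + (-5)·v_y = 0,
  so v ∝ (b, λ_1 - a) = (-5, 5.5249); multiply by -1 so the first entry is positive: u = (5, -5.5249).
  ||u|| = √((5)² + (-5.5249)²) = √(55.5249) ≈ 7.4515,
  v_1 = u/||u|| ≈ (0.671, -0.7415) (||v_1|| = 1).

λ_1 = 14.5249,  λ_2 = 4.4751;  v_1 ≈ (0.671, -0.7415)


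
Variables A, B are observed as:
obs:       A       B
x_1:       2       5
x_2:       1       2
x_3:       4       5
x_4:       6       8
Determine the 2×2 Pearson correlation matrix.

Step 1 — column means:
  mean(A) = (2 + 1 + 4 + 6) / 4 = 13/4 = 3.25
  mean(B) = (5 + 2 + 5 + 8) / 4 = 20/4 = 5

Step 2 — sample variances and covariances s[i,j] = (1/(n-1)) · Σ_k (x_{k,i} - mean_i) · (x_{k,j} - mean_j), with n-1 = 3:
  s[A,A] = ((-1.25)·(-1.25) + (-2.25)·(-2.25) + (0.75)·(0.75) + (2.75)·(2.75)) / 3 = 14.75/3 = 4.9167
  s[A,B] = ((-1.25)·(0) + (-2.25)·(-3) + (0.75)·(0) + (2.75)·(3)) / 3 = 15/3 = 5
  s[B,B] = ((0)·(0) + (-3)·(-3) + (0)·(0) + (3)·(3)) / 3 = 18/3 = 6
  Sample standard deviations s_i = √(s[i,i]):
  s(A) = √(4.9167) = 2.2174
  s(B) = √(6) = 2.4495

Step 3 — r_{ij} = s_{ij} / (s_i · s_j):
  r[A,A] = 1 (diagonal).
  r[A,B] = 5 / (2.2174 · 2.4495) = 5 / 5.4314 = 0.9206
  r[B,B] = 1 (diagonal).

R is symmetric with unit diagonal. Assembling:

R = [[1, 0.9206],
 [0.9206, 1]]


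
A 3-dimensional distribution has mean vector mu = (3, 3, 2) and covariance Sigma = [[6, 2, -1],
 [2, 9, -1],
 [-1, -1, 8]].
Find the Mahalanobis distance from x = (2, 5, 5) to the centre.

Step 1 — centre the observation: (x - mu) = (-1, 2, 3).

Step 2 — invert Sigma (cofactor / det for 3×3, or solve directly):
  Sigma^{-1} = [[0.1825, -0.0386, 0.018],
 [-0.0386, 0.1208, 0.0103],
 [0.018, 0.0103, 0.1285]].

Step 3 — form the quadratic (x - mu)^T · Sigma^{-1} · (x - mu):
  Sigma^{-1} · (x - mu) = (-0.2057, 0.3111, 0.3882).
  (x - mu)^T · [Sigma^{-1} · (x - mu)] = (-1)·(-0.2057) + (2)·(0.3111) + (3)·(0.3882) = 1.9923.

Step 4 — take square root: d = √(1.9923) ≈ 1.4115.

d(x, mu) = √(1.9923) ≈ 1.4115


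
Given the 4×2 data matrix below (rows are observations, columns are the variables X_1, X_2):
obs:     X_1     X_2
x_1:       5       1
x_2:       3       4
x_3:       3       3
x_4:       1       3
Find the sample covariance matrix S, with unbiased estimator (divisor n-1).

Step 1 — column means:
  mean(X_1) = (5 + 3 + 3 + 1) / 4 = 12/4 = 3
  mean(X_2) = (1 + 4 + 3 + 3) / 4 = 11/4 = 2.75

Step 2 — sample covariance S[i,j] = (1/(n-1)) · Σ_k (x_{k,i} - mean_i) · (x_{k,j} - mean_j), with n-1 = 3.
  S[X_1,X_1] = ((2)·(2) + (0)·(0) + (0)·(0) + (-2)·(-2)) / 3 = 8/3 = 2.6667
  S[X_1,X_2] = ((2)·(-1.75) + (0)·(1.25) + (0)·(0.25) + (-2)·(0.25)) / 3 = -4/3 = -1.3333
  S[X_2,X_2] = ((-1.75)·(-1.75) + (1.25)·(1.25) + (0.25)·(0.25) + (0.25)·(0.25)) / 3 = 4.75/3 = 1.5833

S is symmetric (S[j,i] = S[i,j]). Assembling:

S = [[2.6667, -1.3333],
 [-1.3333, 1.5833]]


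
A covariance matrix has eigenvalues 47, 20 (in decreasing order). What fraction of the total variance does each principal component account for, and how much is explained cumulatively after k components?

Step 1 — total variance = trace(Sigma) = Σ λ_i = 47 + 20 = 67.

Step 2 — fraction explained by component i = λ_i / Σ λ:
  PC1: 47/67 = 0.7015
  PC2: 20/67 = 0.2985

Step 3 — cumulative fraction after k components = (λ_1 + ... + λ_k) / Σ λ:
  k = 1: 47/67 = 0.7015
  k = 2: (47 + 20)/67 = 67/67 = 1

Summary (fraction, with percent):

explained: PC1 0.7015 (70.15%), PC2 0.2985 (29.85%);  cumulative: 0.7015, 1


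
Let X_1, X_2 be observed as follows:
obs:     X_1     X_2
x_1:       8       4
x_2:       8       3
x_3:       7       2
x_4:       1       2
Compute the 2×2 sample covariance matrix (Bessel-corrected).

Step 1 — column means:
  mean(X_1) = (8 + 8 + 7 + 1) / 4 = 24/4 = 6
  mean(X_2) = (4 + 3 + 2 + 2) / 4 = 11/4 = 2.75

Step 2 — sample covariance S[i,j] = (1/(n-1)) · Σ_k (x_{k,i} - mean_i) · (x_{k,j} - mean_j), with n-1 = 3.
  S[X_1,X_1] = ((2)·(2) + (2)·(2) + (1)·(1) + (-5)·(-5)) / 3 = 34/3 = 11.3333
  S[X_1,X_2] = ((2)·(1.25) + (2)·(0.25) + (1)·(-0.75) + (-5)·(-0.75)) / 3 = 6/3 = 2
  S[X_2,X_2] = ((1.25)·(1.25) + (0.25)·(0.25) + (-0.75)·(-0.75) + (-0.75)·(-0.75)) / 3 = 2.75/3 = 0.9167

S is symmetric (S[j,i] = S[i,j]). Assembling:

S = [[11.3333, 2],
 [2, 0.9167]]


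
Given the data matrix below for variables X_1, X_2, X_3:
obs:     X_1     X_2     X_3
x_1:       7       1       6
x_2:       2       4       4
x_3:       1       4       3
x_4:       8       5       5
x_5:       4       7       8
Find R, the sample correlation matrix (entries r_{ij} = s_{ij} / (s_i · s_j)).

Step 1 — column means:
  mean(X_1) = (7 + 2 + 1 + 8 + 4) / 5 = 22/5 = 4.4
  mean(X_2) = (1 + 4 + 4 + 5 + 7) / 5 = 21/5 = 4.2
  mean(X_3) = (6 + 4 + 3 + 5 + 8) / 5 = 26/5 = 5.2

Step 2 — sample variances and covariances s[i,j] = (1/(n-1)) · Σ_k (x_{k,i} - mean_i) · (x_{k,j} - mean_j), with n-1 = 4:
  s[X_1,X_1] = ((2.6)·(2.6) + (-2.4)·(-2.4) + (-3.4)·(-3.4) + (3.6)·(3.6) + (-0.4)·(-0.4)) / 4 = 37.2/4 = 9.3
  s[X_1,X_2] = ((2.6)·(-3.2) + (-2.4)·(-0.2) + (-3.4)·(-0.2) + (3.6)·(0.8) + (-0.4)·(2.8)) / 4 = -5.4/4 = -1.35
  s[X_1,X_3] = ((2.6)·(0.8) + (-2.4)·(-1.2) + (-3.4)·(-2.2) + (3.6)·(-0.2) + (-0.4)·(2.8)) / 4 = 10.6/4 = 2.65
  s[X_2,X_2] = ((-3.2)·(-3.2) + (-0.2)·(-0.2) + (-0.2)·(-0.2) + (0.8)·(0.8) + (2.8)·(2.8)) / 4 = 18.8/4 = 4.7
  s[X_2,X_3] = ((-3.2)·(0.8) + (-0.2)·(-1.2) + (-0.2)·(-2.2) + (0.8)·(-0.2) + (2.8)·(2.8)) / 4 = 5.8/4 = 1.45
  s[X_3,X_3] = ((0.8)·(0.8) + (-1.2)·(-1.2) + (-2.2)·(-2.2) + (-0.2)·(-0.2) + (2.8)·(2.8)) / 4 = 14.8/4 = 3.7
  Sample standard deviations s_i = √(s[i,i]):
  s(X_1) = √(9.3) = 3.0496
  s(X_2) = √(4.7) = 2.1679
  s(X_3) = √(3.7) = 1.9235

Step 3 — r_{ij} = s_{ij} / (s_i · s_j):
  r[X_1,X_1] = 1 (diagonal).
  r[X_1,X_2] = -1.35 / (3.0496 · 2.1679) = -1.35 / 6.6114 = -0.2042
  r[X_1,X_3] = 2.65 / (3.0496 · 1.9235) = 2.65 / 5.866 = 0.4518
  r[X_2,X_2] = 1 (diagonal).
  r[X_2,X_3] = 1.45 / (2.1679 · 1.9235) = 1.45 / 4.1701 = 0.3477
  r[X_3,X_3] = 1 (diagonal).

R is symmetric with unit diagonal. Assembling:

R = [[1, -0.2042, 0.4518],
 [-0.2042, 1, 0.3477],
 [0.4518, 0.3477, 1]]


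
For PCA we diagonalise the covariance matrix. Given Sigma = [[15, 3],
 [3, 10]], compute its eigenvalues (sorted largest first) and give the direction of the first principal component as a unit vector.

Step 1 — characteristic polynomial of 2×2 Sigma:
  det(Sigma - λI) = λ² - trace · λ + det = 0.
  trace = 15 + 10 = 25, det = 15·10 - (3)² = 141.
Step 2 — discriminant:
  Δ = trace² - 4·det = 625 - 564 = 61.
Step 3 — eigenvalues:
  λ = (trace ± √Δ)/2 = (25 ± 7.8102)/2,
  λ_1 = 16.4051,  λ_2 = 8.5949.

Step 4 — unit eigenvector for λ_1: solve (Sigma - λ_1 I)v = 0. First row:
  (15 - 16.4051)·v_x + (3)·v_y = 0, i.e. (-1.4051)·v_x + (3)·v_y = 0,
  so v ∝ (b, λ_1 - a) = (3, 1.4051) = u.
  ||u|| = √((3)² + (1.4051)²) = √(10.9744) ≈ 3.3128,
  v_1 = u/||u|| ≈ (0.9056, 0.4242) (||v_1|| = 1).

λ_1 = 16.4051,  λ_2 = 8.5949;  v_1 ≈ (0.9056, 0.4242)


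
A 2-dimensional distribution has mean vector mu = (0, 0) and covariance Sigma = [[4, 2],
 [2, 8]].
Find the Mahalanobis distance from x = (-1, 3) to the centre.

Step 1 — centre the observation: (x - mu) = (-1, 3).

Step 2 — invert Sigma. det(Sigma) = 4·8 - (2)² = 28.
  Sigma^{-1} = (1/det) · [[d, -b], [-b, a]] = [[0.2857, -0.0714],
 [-0.0714, 0.1429]].

Step 3 — form the quadratic (x - mu)^T · Sigma^{-1} · (x - mu):
  Sigma^{-1} · (x - mu) = (-0.5, 0.5).
  (x - mu)^T · [Sigma^{-1} · (x - mu)] = (-1)·(-0.5) + (3)·(0.5) = 2.

Step 4 — take square root: d = √(2) ≈ 1.4142.

d(x, mu) = √(2) ≈ 1.4142


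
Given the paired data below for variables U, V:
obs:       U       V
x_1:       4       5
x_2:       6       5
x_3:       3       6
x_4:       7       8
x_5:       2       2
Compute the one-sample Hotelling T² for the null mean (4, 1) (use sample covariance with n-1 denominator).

Step 1 — sample mean vector:
  mean(U) = (4 + 6 + 3 + 7 + 2) / 5 = 22/5 = 4.4
  mean(V) = (5 + 5 + 6 + 8 + 2) / 5 = 26/5 = 5.2
  x̄ = (4.4, 5.2),  deviation x̄ - mu_0 = (4.4, 5.2) - (4, 1) = (0.4, 4.2).

Step 2 — sample covariance matrix, S[i,j] = (1/(n-1)) · Σ_k (x_{k,i} - mean_i) · (x_{k,j} - mean_j), divisor n-1 = 4:
  S[U,U] = ((-0.4)·(-0.4) + (1.6)·(1.6) + (-1.4)·(-1.4) + (2.6)·(2.6) + (-2.4)·(-2.4)) / 4 = 17.2/4 = 4.3
  S[U,V] = ((-0.4)·(-0.2) + (1.6)·(-0.2) + (-1.4)·(0.8) + (2.6)·(2.8) + (-2.4)·(-3.2)) / 4 = 13.6/4 = 3.4
  S[V,V] = ((-0.2)·(-0.2) + (-0.2)·(-0.2) + (0.8)·(0.8) + (2.8)·(2.8) + (-3.2)·(-3.2)) / 4 = 18.8/4 = 4.7
  S = [[4.3, 3.4],
 [3.4, 4.7]].

Step 3 — invert S. det(S) = 4.3·4.7 - (3.4)² = 8.65.
  S^{-1} = (1/det) · [[d, -b], [-b, a]] = [[0.5434, -0.3931],
 [-0.3931, 0.4971]].

Step 4 — quadratic form (x̄ - mu_0)^T · S^{-1} · (x̄ - mu_0):
  S^{-1} · (x̄ - mu_0) = (-1.4335, 1.9306),
  (x̄ - mu_0)^T · [...] = (0.4)·(-1.4335) + (4.2)·(1.9306) = 7.5353.

Step 5 — scale by n: T² = 5 · 7.5353 = 37.6763.

T² ≈ 37.6763


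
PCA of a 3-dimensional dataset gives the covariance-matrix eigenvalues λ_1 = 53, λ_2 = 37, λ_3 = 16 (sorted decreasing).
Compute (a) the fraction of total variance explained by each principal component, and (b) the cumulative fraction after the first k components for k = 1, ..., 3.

Step 1 — total variance = trace(Sigma) = Σ λ_i = 53 + 37 + 16 = 106.

Step 2 — fraction explained by component i = λ_i / Σ λ:
  PC1: 53/106 = 0.5
  PC2: 37/106 = 0.3491
  PC3: 16/106 = 0.1509

Step 3 — cumulative fraction after k components = (λ_1 + ... + λ_k) / Σ λ:
  k = 1: 53/106 = 0.5
  k = 2: (53 + 37)/106 = 90/106 = 0.8491
  k = 3: (53 + 37 + 16)/106 = 106/106 = 1

Summary (fraction, with percent):

explained: PC1 0.5 (50%), PC2 0.3491 (34.91%), PC3 0.1509 (15.09%);  cumulative: 0.5, 0.8491, 1


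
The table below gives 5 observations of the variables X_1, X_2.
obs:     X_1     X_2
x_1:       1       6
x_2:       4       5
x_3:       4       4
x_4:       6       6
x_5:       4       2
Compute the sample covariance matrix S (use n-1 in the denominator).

Step 1 — column means:
  mean(X_1) = (1 + 4 + 4 + 6 + 4) / 5 = 19/5 = 3.8
  mean(X_2) = (6 + 5 + 4 + 6 + 2) / 5 = 23/5 = 4.6

Step 2 — sample covariance S[i,j] = (1/(n-1)) · Σ_k (x_{k,i} - mean_i) · (x_{k,j} - mean_j), with n-1 = 4.
  S[X_1,X_1] = ((-2.8)·(-2.8) + (0.2)·(0.2) + (0.2)·(0.2) + (2.2)·(2.2) + (0.2)·(0.2)) / 4 = 12.8/4 = 3.2
  S[X_1,X_2] = ((-2.8)·(1.4) + (0.2)·(0.4) + (0.2)·(-0.6) + (2.2)·(1.4) + (0.2)·(-2.6)) / 4 = -1.4/4 = -0.35
  S[X_2,X_2] = ((1.4)·(1.4) + (0.4)·(0.4) + (-0.6)·(-0.6) + (1.4)·(1.4) + (-2.6)·(-2.6)) / 4 = 11.2/4 = 2.8

S is symmetric (S[j,i] = S[i,j]). Assembling:

S = [[3.2, -0.35],
 [-0.35, 2.8]]


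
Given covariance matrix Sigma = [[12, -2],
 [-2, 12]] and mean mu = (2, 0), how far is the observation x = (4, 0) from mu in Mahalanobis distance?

Step 1 — centre the observation: (x - mu) = (2, 0).

Step 2 — invert Sigma. det(Sigma) = 12·12 - (-2)² = 140.
  Sigma^{-1} = (1/det) · [[d, -b], [-b, a]] = [[0.0857, 0.0143],
 [0.0143, 0.0857]].

Step 3 — form the quadratic (x - mu)^T · Sigma^{-1} · (x - mu):
  Sigma^{-1} · (x - mu) = (0.1714, 0.0286).
  (x - mu)^T · [Sigma^{-1} · (x - mu)] = (2)·(0.1714) + (0)·(0.0286) = 0.3429.

Step 4 — take square root: d = √(0.3429) ≈ 0.5855.

d(x, mu) = √(0.3429) ≈ 0.5855


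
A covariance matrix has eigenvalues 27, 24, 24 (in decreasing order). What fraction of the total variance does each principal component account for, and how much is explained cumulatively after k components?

Step 1 — total variance = trace(Sigma) = Σ λ_i = 27 + 24 + 24 = 75.

Step 2 — fraction explained by component i = λ_i / Σ λ:
  PC1: 27/75 = 0.36
  PC2: 24/75 = 0.32
  PC3: 24/75 = 0.32

Step 3 — cumulative fraction after k components = (λ_1 + ... + λ_k) / Σ λ:
  k = 1: 27/75 = 0.36
  k = 2: (27 + 24)/75 = 51/75 = 0.68
  k = 3: (27 + 24 + 24)/75 = 75/75 = 1

Summary (fraction, with percent):

explained: PC1 0.36 (36%), PC2 0.32 (32%), PC3 0.32 (32%);  cumulative: 0.36, 0.68, 1


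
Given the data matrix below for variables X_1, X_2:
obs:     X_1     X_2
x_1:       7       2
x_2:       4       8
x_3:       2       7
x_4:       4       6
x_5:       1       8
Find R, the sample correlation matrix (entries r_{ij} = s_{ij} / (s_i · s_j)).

Step 1 — column means:
  mean(X_1) = (7 + 4 + 2 + 4 + 1) / 5 = 18/5 = 3.6
  mean(X_2) = (2 + 8 + 7 + 6 + 8) / 5 = 31/5 = 6.2

Step 2 — sample variances and covariances s[i,j] = (1/(n-1)) · Σ_k (x_{k,i} - mean_i) · (x_{k,j} - mean_j), with n-1 = 4:
  s[X_1,X_1] = ((3.4)·(3.4) + (0.4)·(0.4) + (-1.6)·(-1.6) + (0.4)·(0.4) + (-2.6)·(-2.6)) / 4 = 21.2/4 = 5.3
  s[X_1,X_2] = ((3.4)·(-4.2) + (0.4)·(1.8) + (-1.6)·(0.8) + (0.4)·(-0.2) + (-2.6)·(1.8)) / 4 = -19.6/4 = -4.9
  s[X_2,X_2] = ((-4.2)·(-4.2) + (1.8)·(1.8) + (0.8)·(0.8) + (-0.2)·(-0.2) + (1.8)·(1.8)) / 4 = 24.8/4 = 6.2
  Sample standard deviations s_i = √(s[i,i]):
  s(X_1) = √(5.3) = 2.3022
  s(X_2) = √(6.2) = 2.49

Step 3 — r_{ij} = s_{ij} / (s_i · s_j):
  r[X_1,X_1] = 1 (diagonal).
  r[X_1,X_2] = -4.9 / (2.3022 · 2.49) = -4.9 / 5.7324 = -0.8548
  r[X_2,X_2] = 1 (diagonal).

R is symmetric with unit diagonal. Assembling:

R = [[1, -0.8548],
 [-0.8548, 1]]


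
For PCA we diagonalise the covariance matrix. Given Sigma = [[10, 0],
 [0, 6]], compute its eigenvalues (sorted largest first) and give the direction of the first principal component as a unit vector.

Step 1 — characteristic polynomial of 2×2 Sigma:
  det(Sigma - λI) = λ² - trace · λ + det = 0.
  trace = 10 + 6 = 16, det = 10·6 - (0)² = 60.
Step 2 — discriminant:
  Δ = trace² - 4·det = 256 - 240 = 16.
Step 3 — eigenvalues:
  λ = (trace ± √Δ)/2 = (16 ± 4)/2,
  λ_1 = 10,  λ_2 = 6.

Step 4 — unit eigenvector for λ_1: Sigma is diagonal, so its eigenvectors are the coordinate axes. λ_1 = 10 is the diagonal entry on the first coordinate axis, hence
  v_1 = (1, 0) (||v_1|| = 1).

λ_1 = 10,  λ_2 = 6;  v_1 ≈ (1, 0)


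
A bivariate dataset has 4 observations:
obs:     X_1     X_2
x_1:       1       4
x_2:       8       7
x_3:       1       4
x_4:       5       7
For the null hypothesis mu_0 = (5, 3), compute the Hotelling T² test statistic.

Step 1 — sample mean vector:
  mean(X_1) = (1 + 8 + 1 + 5) / 4 = 15/4 = 3.75
  mean(X_2) = (4 + 7 + 4 + 7) / 4 = 22/4 = 5.5
  x̄ = (3.75, 5.5),  deviation x̄ - mu_0 = (3.75, 5.5) - (5, 3) = (-1.25, 2.5).

Step 2 — sample covariance matrix, S[i,j] = (1/(n-1)) · Σ_k (x_{k,i} - mean_i) · (x_{k,j} - mean_j), divisor n-1 = 3:
  S[X_1,X_1] = ((-2.75)·(-2.75) + (4.25)·(4.25) + (-2.75)·(-2.75) + (1.25)·(1.25)) / 3 = 34.75/3 = 11.5833
  S[X_1,X_2] = ((-2.75)·(-1.5) + (4.25)·(1.5) + (-2.75)·(-1.5) + (1.25)·(1.5)) / 3 = 16.5/3 = 5.5
  S[X_2,X_2] = ((-1.5)·(-1.5) + (1.5)·(1.5) + (-1.5)·(-1.5) + (1.5)·(1.5)) / 3 = 9/3 = 3
  S = [[11.5833, 5.5],
 [5.5, 3]].

Step 3 — invert S. det(S) = 11.5833·3 - (5.5)² = 4.5.
  S^{-1} = (1/det) · [[d, -b], [-b, a]] = [[0.6667, -1.2222],
 [-1.2222, 2.5741]].

Step 4 — quadratic form (x̄ - mu_0)^T · S^{-1} · (x̄ - mu_0):
  S^{-1} · (x̄ - mu_0) = (-3.8889, 7.963),
  (x̄ - mu_0)^T · [...] = (-1.25)·(-3.8889) + (2.5)·(7.963) = 24.7685.

Step 5 — scale by n: T² = 4 · 24.7685 = 99.0741.

T² ≈ 99.0741


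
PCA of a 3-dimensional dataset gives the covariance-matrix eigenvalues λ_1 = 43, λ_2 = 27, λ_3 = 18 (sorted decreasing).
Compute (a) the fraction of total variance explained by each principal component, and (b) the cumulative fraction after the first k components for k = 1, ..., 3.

Step 1 — total variance = trace(Sigma) = Σ λ_i = 43 + 27 + 18 = 88.

Step 2 — fraction explained by component i = λ_i / Σ λ:
  PC1: 43/88 = 0.4886
  PC2: 27/88 = 0.3068
  PC3: 18/88 = 0.2045

Step 3 — cumulative fraction after k components = (λ_1 + ... + λ_k) / Σ λ:
  k = 1: 43/88 = 0.4886
  k = 2: (43 + 27)/88 = 70/88 = 0.7955
  k = 3: (43 + 27 + 18)/88 = 88/88 = 1

Summary (fraction, with percent):

explained: PC1 0.4886 (48.86%), PC2 0.3068 (30.68%), PC3 0.2045 (20.45%);  cumulative: 0.4886, 0.7955, 1


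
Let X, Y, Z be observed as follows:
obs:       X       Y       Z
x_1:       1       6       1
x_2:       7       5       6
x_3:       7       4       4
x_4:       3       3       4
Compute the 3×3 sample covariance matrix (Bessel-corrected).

Step 1 — column means:
  mean(X) = (1 + 7 + 7 + 3) / 4 = 18/4 = 4.5
  mean(Y) = (6 + 5 + 4 + 3) / 4 = 18/4 = 4.5
  mean(Z) = (1 + 6 + 4 + 4) / 4 = 15/4 = 3.75

Step 2 — sample covariance S[i,j] = (1/(n-1)) · Σ_k (x_{k,i} - mean_i) · (x_{k,j} - mean_j), with n-1 = 3.
  S[X,X] = ((-3.5)·(-3.5) + (2.5)·(2.5) + (2.5)·(2.5) + (-1.5)·(-1.5)) / 3 = 27/3 = 9
  S[X,Y] = ((-3.5)·(1.5) + (2.5)·(0.5) + (2.5)·(-0.5) + (-1.5)·(-1.5)) / 3 = -3/3 = -1
  S[X,Z] = ((-3.5)·(-2.75) + (2.5)·(2.25) + (2.5)·(0.25) + (-1.5)·(0.25)) / 3 = 15.5/3 = 5.1667
  S[Y,Y] = ((1.5)·(1.5) + (0.5)·(0.5) + (-0.5)·(-0.5) + (-1.5)·(-1.5)) / 3 = 5/3 = 1.6667
  S[Y,Z] = ((1.5)·(-2.75) + (0.5)·(2.25) + (-0.5)·(0.25) + (-1.5)·(0.25)) / 3 = -3.5/3 = -1.1667
  S[Z,Z] = ((-2.75)·(-2.75) + (2.25)·(2.25) + (0.25)·(0.25) + (0.25)·(0.25)) / 3 = 12.75/3 = 4.25

S is symmetric (S[j,i] = S[i,j]). Assembling:

S = [[9, -1, 5.1667],
 [-1, 1.6667, -1.1667],
 [5.1667, -1.1667, 4.25]]


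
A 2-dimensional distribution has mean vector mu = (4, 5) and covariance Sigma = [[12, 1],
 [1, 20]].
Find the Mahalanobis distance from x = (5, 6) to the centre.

Step 1 — centre the observation: (x - mu) = (1, 1).

Step 2 — invert Sigma. det(Sigma) = 12·20 - (1)² = 239.
  Sigma^{-1} = (1/det) · [[d, -b], [-b, a]] = [[0.0837, -0.0042],
 [-0.0042, 0.0502]].

Step 3 — form the quadratic (x - mu)^T · Sigma^{-1} · (x - mu):
  Sigma^{-1} · (x - mu) = (0.0795, 0.046).
  (x - mu)^T · [Sigma^{-1} · (x - mu)] = (1)·(0.0795) + (1)·(0.046) = 0.1255.

Step 4 — take square root: d = √(0.1255) ≈ 0.3543.

d(x, mu) = √(0.1255) ≈ 0.3543


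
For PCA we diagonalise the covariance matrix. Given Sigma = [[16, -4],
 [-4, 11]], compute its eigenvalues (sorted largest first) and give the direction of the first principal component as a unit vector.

Step 1 — characteristic polynomial of 2×2 Sigma:
  det(Sigma - λI) = λ² - trace · λ + det = 0.
  trace = 16 + 11 = 27, det = 16·11 - (-4)² = 160.
Step 2 — discriminant:
  Δ = trace² - 4·det = 729 - 640 = 89.
Step 3 — eigenvalues:
  λ = (trace ± √Δ)/2 = (27 ± 9.434)/2,
  λ_1 = 18.217,  λ_2 = 8.783.

Step 4 — unit eigenvector for λ_1: solve (Sigma - λ_1 I)v = 0. First row:
  (16 - 18.217)·v_x + (-4)·v_y = 0, i.e. (-2.217)·v_x + (-4)·v_y = 0,
  so v ∝ (b, λ_1 - a) = (-4, 2.217); multiply by -1 so the first entry is positive: u = (4, -2.217).
  ||u|| = √((4)² + (-2.217)²) = √(20.915) ≈ 4.5733,
  v_1 = u/||u|| ≈ (0.8746, -0.4848) (||v_1|| = 1).

λ_1 = 18.217,  λ_2 = 8.783;  v_1 ≈ (0.8746, -0.4848)


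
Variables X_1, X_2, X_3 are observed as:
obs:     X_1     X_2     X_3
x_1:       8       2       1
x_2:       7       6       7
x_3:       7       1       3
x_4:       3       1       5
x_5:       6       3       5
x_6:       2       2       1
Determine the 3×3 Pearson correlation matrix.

Step 1 — column means:
  mean(X_1) = (8 + 7 + 7 + 3 + 6 + 2) / 6 = 33/6 = 5.5
  mean(X_2) = (2 + 6 + 1 + 1 + 3 + 2) / 6 = 15/6 = 2.5
  mean(X_3) = (1 + 7 + 3 + 5 + 5 + 1) / 6 = 22/6 = 3.6667

Step 2 — sample variances and covariances s[i,j] = (1/(n-1)) · Σ_k (x_{k,i} - mean_i) · (x_{k,j} - mean_j), with n-1 = 5:
  s[X_1,X_1] = ((2.5)·(2.5) + (1.5)·(1.5) + (1.5)·(1.5) + (-2.5)·(-2.5) + (0.5)·(0.5) + (-3.5)·(-3.5)) / 5 = 29.5/5 = 5.9
  s[X_1,X_2] = ((2.5)·(-0.5) + (1.5)·(3.5) + (1.5)·(-1.5) + (-2.5)·(-1.5) + (0.5)·(0.5) + (-3.5)·(-0.5)) / 5 = 7.5/5 = 1.5
  s[X_1,X_3] = ((2.5)·(-2.6667) + (1.5)·(3.3333) + (1.5)·(-0.6667) + (-2.5)·(1.3333) + (0.5)·(1.3333) + (-3.5)·(-2.6667)) / 5 = 4/5 = 0.8
  s[X_2,X_2] = ((-0.5)·(-0.5) + (3.5)·(3.5) + (-1.5)·(-1.5) + (-1.5)·(-1.5) + (0.5)·(0.5) + (-0.5)·(-0.5)) / 5 = 17.5/5 = 3.5
  s[X_2,X_3] = ((-0.5)·(-2.6667) + (3.5)·(3.3333) + (-1.5)·(-0.6667) + (-1.5)·(1.3333) + (0.5)·(1.3333) + (-0.5)·(-2.6667)) / 5 = 14/5 = 2.8
  s[X_3,X_3] = ((-2.6667)·(-2.6667) + (3.3333)·(3.3333) + (-0.6667)·(-0.6667) + (1.3333)·(1.3333) + (1.3333)·(1.3333) + (-2.6667)·(-2.6667)) / 5 = 29.3333/5 = 5.8667
  Sample standard deviations s_i = √(s[i,i]):
  s(X_1) = √(5.9) = 2.429
  s(X_2) = √(3.5) = 1.8708
  s(X_3) = √(5.8667) = 2.4221

Step 3 — r_{ij} = s_{ij} / (s_i · s_j):
  r[X_1,X_1] = 1 (diagonal).
  r[X_1,X_2] = 1.5 / (2.429 · 1.8708) = 1.5 / 4.5442 = 0.3301
  r[X_1,X_3] = 0.8 / (2.429 · 2.4221) = 0.8 / 5.8833 = 0.136
  r[X_2,X_2] = 1 (diagonal).
  r[X_2,X_3] = 2.8 / (1.8708 · 2.4221) = 2.8 / 4.5314 = 0.6179
  r[X_3,X_3] = 1 (diagonal).

R is symmetric with unit diagonal. Assembling:

R = [[1, 0.3301, 0.136],
 [0.3301, 1, 0.6179],
 [0.136, 0.6179, 1]]


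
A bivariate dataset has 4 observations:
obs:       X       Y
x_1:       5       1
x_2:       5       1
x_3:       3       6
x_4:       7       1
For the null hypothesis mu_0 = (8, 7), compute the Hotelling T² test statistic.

Step 1 — sample mean vector:
  mean(X) = (5 + 5 + 3 + 7) / 4 = 20/4 = 5
  mean(Y) = (1 + 1 + 6 + 1) / 4 = 9/4 = 2.25
  x̄ = (5, 2.25),  deviation x̄ - mu_0 = (5, 2.25) - (8, 7) = (-3, -4.75).

Step 2 — sample covariance matrix, S[i,j] = (1/(n-1)) · Σ_k (x_{k,i} - mean_i) · (x_{k,j} - mean_j), divisor n-1 = 3:
  S[X,X] = ((0)·(0) + (0)·(0) + (-2)·(-2) + (2)·(2)) / 3 = 8/3 = 2.6667
  S[X,Y] = ((0)·(-1.25) + (0)·(-1.25) + (-2)·(3.75) + (2)·(-1.25)) / 3 = -10/3 = -3.3333
  S[Y,Y] = ((-1.25)·(-1.25) + (-1.25)·(-1.25) + (3.75)·(3.75) + (-1.25)·(-1.25)) / 3 = 18.75/3 = 6.25
  S = [[2.6667, -3.3333],
 [-3.3333, 6.25]].

Step 3 — invert S. det(S) = 2.6667·6.25 - (-3.3333)² = 5.5556.
  S^{-1} = (1/det) · [[d, -b], [-b, a]] = [[1.125, 0.6],
 [0.6, 0.48]].

Step 4 — quadratic form (x̄ - mu_0)^T · S^{-1} · (x̄ - mu_0):
  S^{-1} · (x̄ - mu_0) = (-6.225, -4.08),
  (x̄ - mu_0)^T · [...] = (-3)·(-6.225) + (-4.75)·(-4.08) = 38.055.

Step 5 — scale by n: T² = 4 · 38.055 = 152.22.

T² ≈ 152.22


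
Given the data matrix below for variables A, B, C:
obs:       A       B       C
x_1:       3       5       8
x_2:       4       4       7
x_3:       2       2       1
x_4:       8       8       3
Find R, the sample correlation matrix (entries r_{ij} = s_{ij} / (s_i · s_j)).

Step 1 — column means:
  mean(A) = (3 + 4 + 2 + 8) / 4 = 17/4 = 4.25
  mean(B) = (5 + 4 + 2 + 8) / 4 = 19/4 = 4.75
  mean(C) = (8 + 7 + 1 + 3) / 4 = 19/4 = 4.75

Step 2 — sample variances and covariances s[i,j] = (1/(n-1)) · Σ_k (x_{k,i} - mean_i) · (x_{k,j} - mean_j), with n-1 = 3:
  s[A,A] = ((-1.25)·(-1.25) + (-0.25)·(-0.25) + (-2.25)·(-2.25) + (3.75)·(3.75)) / 3 = 20.75/3 = 6.9167
  s[A,B] = ((-1.25)·(0.25) + (-0.25)·(-0.75) + (-2.25)·(-2.75) + (3.75)·(3.25)) / 3 = 18.25/3 = 6.0833
  s[A,C] = ((-1.25)·(3.25) + (-0.25)·(2.25) + (-2.25)·(-3.75) + (3.75)·(-1.75)) / 3 = -2.75/3 = -0.9167
  s[B,B] = ((0.25)·(0.25) + (-0.75)·(-0.75) + (-2.75)·(-2.75) + (3.25)·(3.25)) / 3 = 18.75/3 = 6.25
  s[B,C] = ((0.25)·(3.25) + (-0.75)·(2.25) + (-2.75)·(-3.75) + (3.25)·(-1.75)) / 3 = 3.75/3 = 1.25
  s[C,C] = ((3.25)·(3.25) + (2.25)·(2.25) + (-3.75)·(-3.75) + (-1.75)·(-1.75)) / 3 = 32.75/3 = 10.9167
  Sample standard deviations s_i = √(s[i,i]):
  s(A) = √(6.9167) = 2.63
  s(B) = √(6.25) = 2.5
  s(C) = √(10.9167) = 3.304

Step 3 — r_{ij} = s_{ij} / (s_i · s_j):
  r[A,A] = 1 (diagonal).
  r[A,B] = 6.0833 / (2.63 · 2.5) = 6.0833 / 6.5749 = 0.9252
  r[A,C] = -0.9167 / (2.63 · 3.304) = -0.9167 / 8.6895 = -0.1055
  r[B,B] = 1 (diagonal).
  r[B,C] = 1.25 / (2.5 · 3.304) = 1.25 / 8.2601 = 0.1513
  r[C,C] = 1 (diagonal).

R is symmetric with unit diagonal. Assembling:

R = [[1, 0.9252, -0.1055],
 [0.9252, 1, 0.1513],
 [-0.1055, 0.1513, 1]]


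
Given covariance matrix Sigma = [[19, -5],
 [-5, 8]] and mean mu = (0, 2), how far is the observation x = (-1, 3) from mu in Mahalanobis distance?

Step 1 — centre the observation: (x - mu) = (-1, 1).

Step 2 — invert Sigma. det(Sigma) = 19·8 - (-5)² = 127.
  Sigma^{-1} = (1/det) · [[d, -b], [-b, a]] = [[0.063, 0.0394],
 [0.0394, 0.1496]].

Step 3 — form the quadratic (x - mu)^T · Sigma^{-1} · (x - mu):
  Sigma^{-1} · (x - mu) = (-0.0236, 0.1102).
  (x - mu)^T · [Sigma^{-1} · (x - mu)] = (-1)·(-0.0236) + (1)·(0.1102) = 0.1339.

Step 4 — take square root: d = √(0.1339) ≈ 0.3659.

d(x, mu) = √(0.1339) ≈ 0.3659


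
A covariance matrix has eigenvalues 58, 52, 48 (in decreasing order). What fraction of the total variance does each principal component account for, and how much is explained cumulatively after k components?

Step 1 — total variance = trace(Sigma) = Σ λ_i = 58 + 52 + 48 = 158.

Step 2 — fraction explained by component i = λ_i / Σ λ:
  PC1: 58/158 = 0.3671
  PC2: 52/158 = 0.3291
  PC3: 48/158 = 0.3038

Step 3 — cumulative fraction after k components = (λ_1 + ... + λ_k) / Σ λ:
  k = 1: 58/158 = 0.3671
  k = 2: (58 + 52)/158 = 110/158 = 0.6962
  k = 3: (58 + 52 + 48)/158 = 158/158 = 1

Summary (fraction, with percent):

explained: PC1 0.3671 (36.71%), PC2 0.3291 (32.91%), PC3 0.3038 (30.38%);  cumulative: 0.3671, 0.6962, 1


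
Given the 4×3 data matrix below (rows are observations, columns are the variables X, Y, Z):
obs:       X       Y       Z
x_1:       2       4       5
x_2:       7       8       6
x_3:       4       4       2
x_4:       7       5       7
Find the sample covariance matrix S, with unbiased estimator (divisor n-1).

Step 1 — column means:
  mean(X) = (2 + 7 + 4 + 7) / 4 = 20/4 = 5
  mean(Y) = (4 + 8 + 4 + 5) / 4 = 21/4 = 5.25
  mean(Z) = (5 + 6 + 2 + 7) / 4 = 20/4 = 5

Step 2 — sample covariance S[i,j] = (1/(n-1)) · Σ_k (x_{k,i} - mean_i) · (x_{k,j} - mean_j), with n-1 = 3.
  S[X,X] = ((-3)·(-3) + (2)·(2) + (-1)·(-1) + (2)·(2)) / 3 = 18/3 = 6
  S[X,Y] = ((-3)·(-1.25) + (2)·(2.75) + (-1)·(-1.25) + (2)·(-0.25)) / 3 = 10/3 = 3.3333
  S[X,Z] = ((-3)·(0) + (2)·(1) + (-1)·(-3) + (2)·(2)) / 3 = 9/3 = 3
  S[Y,Y] = ((-1.25)·(-1.25) + (2.75)·(2.75) + (-1.25)·(-1.25) + (-0.25)·(-0.25)) / 3 = 10.75/3 = 3.5833
  S[Y,Z] = ((-1.25)·(0) + (2.75)·(1) + (-1.25)·(-3) + (-0.25)·(2)) / 3 = 6/3 = 2
  S[Z,Z] = ((0)·(0) + (1)·(1) + (-3)·(-3) + (2)·(2)) / 3 = 14/3 = 4.6667

S is symmetric (S[j,i] = S[i,j]). Assembling:

S = [[6, 3.3333, 3],
 [3.3333, 3.5833, 2],
 [3, 2, 4.6667]]


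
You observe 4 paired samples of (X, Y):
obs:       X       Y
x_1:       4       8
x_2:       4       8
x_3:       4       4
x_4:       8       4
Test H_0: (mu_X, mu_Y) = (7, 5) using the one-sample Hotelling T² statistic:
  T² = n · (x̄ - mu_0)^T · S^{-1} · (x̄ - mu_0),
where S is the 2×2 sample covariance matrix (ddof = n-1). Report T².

Step 1 — sample mean vector:
  mean(X) = (4 + 4 + 4 + 8) / 4 = 20/4 = 5
  mean(Y) = (8 + 8 + 4 + 4) / 4 = 24/4 = 6
  x̄ = (5, 6),  deviation x̄ - mu_0 = (5, 6) - (7, 5) = (-2, 1).

Step 2 — sample covariance matrix, S[i,j] = (1/(n-1)) · Σ_k (x_{k,i} - mean_i) · (x_{k,j} - mean_j), divisor n-1 = 3:
  S[X,X] = ((-1)·(-1) + (-1)·(-1) + (-1)·(-1) + (3)·(3)) / 3 = 12/3 = 4
  S[X,Y] = ((-1)·(2) + (-1)·(2) + (-1)·(-2) + (3)·(-2)) / 3 = -8/3 = -2.6667
  S[Y,Y] = ((2)·(2) + (2)·(2) + (-2)·(-2) + (-2)·(-2)) / 3 = 16/3 = 5.3333
  S = [[4, -2.6667],
 [-2.6667, 5.3333]].

Step 3 — invert S. det(S) = 4·5.3333 - (-2.6667)² = 14.2222.
  S^{-1} = (1/det) · [[d, -b], [-b, a]] = [[0.375, 0.1875],
 [0.1875, 0.2812]].

Step 4 — quadratic form (x̄ - mu_0)^T · S^{-1} · (x̄ - mu_0):
  S^{-1} · (x̄ - mu_0) = (-0.5625, -0.0938),
  (x̄ - mu_0)^T · [...] = (-2)·(-0.5625) + (1)·(-0.0938) = 1.0312.

Step 5 — scale by n: T² = 4 · 1.0312 = 4.125.

T² ≈ 4.125


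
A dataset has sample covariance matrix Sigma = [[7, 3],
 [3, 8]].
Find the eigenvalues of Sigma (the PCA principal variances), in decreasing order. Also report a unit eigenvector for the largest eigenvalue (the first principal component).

Step 1 — characteristic polynomial of 2×2 Sigma:
  det(Sigma - λI) = λ² - trace · λ + det = 0.
  trace = 7 + 8 = 15, det = 7·8 - (3)² = 47.
Step 2 — discriminant:
  Δ = trace² - 4·det = 225 - 188 = 37.
Step 3 — eigenvalues:
  λ = (trace ± √Δ)/2 = (15 ± 6.0828)/2,
  λ_1 = 10.5414,  λ_2 = 4.4586.

Step 4 — unit eigenvector for λ_1: solve (Sigma - λ_1 I)v = 0. First row:
  (7 - 10.5414)·v_x + (3)·v_y = 0, i.e. (-3.5414)·v_x + (3)·v_y = 0,
  so v ∝ (b, λ_1 - a) = (3, 3.5414) = u.
  ||u|| = √((3)² + (3.5414)²) = √(21.5414) ≈ 4.6413,
  v_1 = u/||u|| ≈ (0.6464, 0.763) (||v_1|| = 1).

λ_1 = 10.5414,  λ_2 = 4.4586;  v_1 ≈ (0.6464, 0.763)


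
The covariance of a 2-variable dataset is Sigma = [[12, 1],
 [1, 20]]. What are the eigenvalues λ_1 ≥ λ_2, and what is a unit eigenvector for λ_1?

Step 1 — characteristic polynomial of 2×2 Sigma:
  det(Sigma - λI) = λ² - trace · λ + det = 0.
  trace = 12 + 20 = 32, det = 12·20 - (1)² = 239.
Step 2 — discriminant:
  Δ = trace² - 4·det = 1024 - 956 = 68.
Step 3 — eigenvalues:
  λ = (trace ± √Δ)/2 = (32 ± 8.2462)/2,
  λ_1 = 20.1231,  λ_2 = 11.8769.

Step 4 — unit eigenvector for λ_1: solve (Sigma - λ_1 I)v = 0. First row:
  (12 - 20.1231)·v_x + (1)·v_y = 0, i.e. (-8.1231)·v_x + (1)·v_y = 0,
  so v ∝ (b, λ_1 - a) = (1, 8.1231) = u.
  ||u|| = √((1)² + (8.1231)²) = √(66.9848) ≈ 8.1844,
  v_1 = u/||u|| ≈ (0.1222, 0.9925) (||v_1|| = 1).

λ_1 = 20.1231,  λ_2 = 11.8769;  v_1 ≈ (0.1222, 0.9925)


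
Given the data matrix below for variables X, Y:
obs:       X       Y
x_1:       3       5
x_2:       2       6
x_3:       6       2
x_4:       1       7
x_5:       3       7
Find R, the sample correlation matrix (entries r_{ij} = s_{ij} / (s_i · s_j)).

Step 1 — column means:
  mean(X) = (3 + 2 + 6 + 1 + 3) / 5 = 15/5 = 3
  mean(Y) = (5 + 6 + 2 + 7 + 7) / 5 = 27/5 = 5.4

Step 2 — sample variances and covariances s[i,j] = (1/(n-1)) · Σ_k (x_{k,i} - mean_i) · (x_{k,j} - mean_j), with n-1 = 4:
  s[X,X] = ((0)·(0) + (-1)·(-1) + (3)·(3) + (-2)·(-2) + (0)·(0)) / 4 = 14/4 = 3.5
  s[X,Y] = ((0)·(-0.4) + (-1)·(0.6) + (3)·(-3.4) + (-2)·(1.6) + (0)·(1.6)) / 4 = -14/4 = -3.5
  s[Y,Y] = ((-0.4)·(-0.4) + (0.6)·(0.6) + (-3.4)·(-3.4) + (1.6)·(1.6) + (1.6)·(1.6)) / 4 = 17.2/4 = 4.3
  Sample standard deviations s_i = √(s[i,i]):
  s(X) = √(3.5) = 1.8708
  s(Y) = √(4.3) = 2.0736

Step 3 — r_{ij} = s_{ij} / (s_i · s_j):
  r[X,X] = 1 (diagonal).
  r[X,Y] = -3.5 / (1.8708 · 2.0736) = -3.5 / 3.8794 = -0.9022
  r[Y,Y] = 1 (diagonal).

R is symmetric with unit diagonal. Assembling:

R = [[1, -0.9022],
 [-0.9022, 1]]


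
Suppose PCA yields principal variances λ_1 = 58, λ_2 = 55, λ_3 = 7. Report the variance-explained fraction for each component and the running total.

Step 1 — total variance = trace(Sigma) = Σ λ_i = 58 + 55 + 7 = 120.

Step 2 — fraction explained by component i = λ_i / Σ λ:
  PC1: 58/120 = 0.4833
  PC2: 55/120 = 0.4583
  PC3: 7/120 = 0.0583

Step 3 — cumulative fraction after k components = (λ_1 + ... + λ_k) / Σ λ:
  k = 1: 58/120 = 0.4833
  k = 2: (58 + 55)/120 = 113/120 = 0.9417
  k = 3: (58 + 55 + 7)/120 = 120/120 = 1

Summary (fraction, with percent):

explained: PC1 0.4833 (48.33%), PC2 0.4583 (45.83%), PC3 0.0583 (5.83%);  cumulative: 0.4833, 0.9417, 1


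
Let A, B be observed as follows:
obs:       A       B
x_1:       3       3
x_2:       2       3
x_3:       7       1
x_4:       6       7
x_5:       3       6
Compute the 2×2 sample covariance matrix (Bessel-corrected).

Step 1 — column means:
  mean(A) = (3 + 2 + 7 + 6 + 3) / 5 = 21/5 = 4.2
  mean(B) = (3 + 3 + 1 + 7 + 6) / 5 = 20/5 = 4

Step 2 — sample covariance S[i,j] = (1/(n-1)) · Σ_k (x_{k,i} - mean_i) · (x_{k,j} - mean_j), with n-1 = 4.
  S[A,A] = ((-1.2)·(-1.2) + (-2.2)·(-2.2) + (2.8)·(2.8) + (1.8)·(1.8) + (-1.2)·(-1.2)) / 4 = 18.8/4 = 4.7
  S[A,B] = ((-1.2)·(-1) + (-2.2)·(-1) + (2.8)·(-3) + (1.8)·(3) + (-1.2)·(2)) / 4 = -2/4 = -0.5
  S[B,B] = ((-1)·(-1) + (-1)·(-1) + (-3)·(-3) + (3)·(3) + (2)·(2)) / 4 = 24/4 = 6

S is symmetric (S[j,i] = S[i,j]). Assembling:

S = [[4.7, -0.5],
 [-0.5, 6]]


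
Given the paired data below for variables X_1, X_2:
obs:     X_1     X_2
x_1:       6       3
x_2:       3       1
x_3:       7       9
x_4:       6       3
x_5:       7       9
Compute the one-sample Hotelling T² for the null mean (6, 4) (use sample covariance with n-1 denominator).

Step 1 — sample mean vector:
  mean(X_1) = (6 + 3 + 7 + 6 + 7) / 5 = 29/5 = 5.8
  mean(X_2) = (3 + 1 + 9 + 3 + 9) / 5 = 25/5 = 5
  x̄ = (5.8, 5),  deviation x̄ - mu_0 = (5.8, 5) - (6, 4) = (-0.2, 1).

Step 2 — sample covariance matrix, S[i,j] = (1/(n-1)) · Σ_k (x_{k,i} - mean_i) · (x_{k,j} - mean_j), divisor n-1 = 4:
  S[X_1,X_1] = ((0.2)·(0.2) + (-2.8)·(-2.8) + (1.2)·(1.2) + (0.2)·(0.2) + (1.2)·(1.2)) / 4 = 10.8/4 = 2.7
  S[X_1,X_2] = ((0.2)·(-2) + (-2.8)·(-4) + (1.2)·(4) + (0.2)·(-2) + (1.2)·(4)) / 4 = 20/4 = 5
  S[X_2,X_2] = ((-2)·(-2) + (-4)·(-4) + (4)·(4) + (-2)·(-2) + (4)·(4)) / 4 = 56/4 = 14
  S = [[2.7, 5],
 [5, 14]].

Step 3 — invert S. det(S) = 2.7·14 - (5)² = 12.8.
  S^{-1} = (1/det) · [[d, -b], [-b, a]] = [[1.0937, -0.3906],
 [-0.3906, 0.2109]].

Step 4 — quadratic form (x̄ - mu_0)^T · S^{-1} · (x̄ - mu_0):
  S^{-1} · (x̄ - mu_0) = (-0.6094, 0.2891),
  (x̄ - mu_0)^T · [...] = (-0.2)·(-0.6094) + (1)·(0.2891) = 0.4109.

Step 5 — scale by n: T² = 5 · 0.4109 = 2.0547.

T² ≈ 2.0547


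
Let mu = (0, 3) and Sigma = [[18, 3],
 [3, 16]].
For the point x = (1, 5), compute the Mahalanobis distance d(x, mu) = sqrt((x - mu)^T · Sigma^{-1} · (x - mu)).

Step 1 — centre the observation: (x - mu) = (1, 2).

Step 2 — invert Sigma. det(Sigma) = 18·16 - (3)² = 279.
  Sigma^{-1} = (1/det) · [[d, -b], [-b, a]] = [[0.0573, -0.0108],
 [-0.0108, 0.0645]].

Step 3 — form the quadratic (x - mu)^T · Sigma^{-1} · (x - mu):
  Sigma^{-1} · (x - mu) = (0.0358, 0.1183).
  (x - mu)^T · [Sigma^{-1} · (x - mu)] = (1)·(0.0358) + (2)·(0.1183) = 0.2724.

Step 4 — take square root: d = √(0.2724) ≈ 0.5219.

d(x, mu) = √(0.2724) ≈ 0.5219


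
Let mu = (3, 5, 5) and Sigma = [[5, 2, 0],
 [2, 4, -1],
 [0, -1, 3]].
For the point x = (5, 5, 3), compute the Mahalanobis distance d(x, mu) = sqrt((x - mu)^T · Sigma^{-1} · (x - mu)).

Step 1 — centre the observation: (x - mu) = (2, 0, -2).

Step 2 — invert Sigma (cofactor / det for 3×3, or solve directly):
  Sigma^{-1} = [[0.2558, -0.1395, -0.0465],
 [-0.1395, 0.3488, 0.1163],
 [-0.0465, 0.1163, 0.3721]].

Step 3 — form the quadratic (x - mu)^T · Sigma^{-1} · (x - mu):
  Sigma^{-1} · (x - mu) = (0.6047, -0.5116, -0.8372).
  (x - mu)^T · [Sigma^{-1} · (x - mu)] = (2)·(0.6047) + (0)·(-0.5116) + (-2)·(-0.8372) = 2.8837.

Step 4 — take square root: d = √(2.8837) ≈ 1.6982.

d(x, mu) = √(2.8837) ≈ 1.6982


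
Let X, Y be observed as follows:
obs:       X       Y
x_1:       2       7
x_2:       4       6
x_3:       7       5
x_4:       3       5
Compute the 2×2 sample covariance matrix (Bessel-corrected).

Step 1 — column means:
  mean(X) = (2 + 4 + 7 + 3) / 4 = 16/4 = 4
  mean(Y) = (7 + 6 + 5 + 5) / 4 = 23/4 = 5.75

Step 2 — sample covariance S[i,j] = (1/(n-1)) · Σ_k (x_{k,i} - mean_i) · (x_{k,j} - mean_j), with n-1 = 3.
  S[X,X] = ((-2)·(-2) + (0)·(0) + (3)·(3) + (-1)·(-1)) / 3 = 14/3 = 4.6667
  S[X,Y] = ((-2)·(1.25) + (0)·(0.25) + (3)·(-0.75) + (-1)·(-0.75)) / 3 = -4/3 = -1.3333
  S[Y,Y] = ((1.25)·(1.25) + (0.25)·(0.25) + (-0.75)·(-0.75) + (-0.75)·(-0.75)) / 3 = 2.75/3 = 0.9167

S is symmetric (S[j,i] = S[i,j]). Assembling:

S = [[4.6667, -1.3333],
 [-1.3333, 0.9167]]


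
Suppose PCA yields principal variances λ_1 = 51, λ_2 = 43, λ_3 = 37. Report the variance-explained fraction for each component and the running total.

Step 1 — total variance = trace(Sigma) = Σ λ_i = 51 + 43 + 37 = 131.

Step 2 — fraction explained by component i = λ_i / Σ λ:
  PC1: 51/131 = 0.3893
  PC2: 43/131 = 0.3282
  PC3: 37/131 = 0.2824

Step 3 — cumulative fraction after k components = (λ_1 + ... + λ_k) / Σ λ:
  k = 1: 51/131 = 0.3893
  k = 2: (51 + 43)/131 = 94/131 = 0.7176
  k = 3: (51 + 43 + 37)/131 = 131/131 = 1

Summary (fraction, with percent):

explained: PC1 0.3893 (38.93%), PC2 0.3282 (32.82%), PC3 0.2824 (28.24%);  cumulative: 0.3893, 0.7176, 1


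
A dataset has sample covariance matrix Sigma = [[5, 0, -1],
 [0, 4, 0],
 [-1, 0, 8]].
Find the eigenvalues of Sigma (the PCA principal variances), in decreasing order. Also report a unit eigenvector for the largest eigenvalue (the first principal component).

Step 1 — characteristic polynomial p(λ) = det(λI - Sigma) = λ³ - tr·λ² + c_1·λ - det, where tr = trace, c_1 = sum of the principal 2×2 minors, det = det(Sigma):
  tr = 5 + 4 + 8 = 17,
  c_1 = (5·4 - (0)²) + (5·8 - (-1)²) + (4·8 - (0)²) = 20 + 39 + 32 = 91,
  det = 5·(4·8 - (0)²) - (0)·((0)·8 - (0)·(-1)) + (-1)·((0)·(0) - 4·(-1)) = 5·(32) - (0)·(0) + (-1)·(4) = 156.
  So p(λ) = λ³ - 17λ² + 91λ - 156.
Step 2 — look for an integer root (rational root theorem: any rational root is an integer divisor of 156). Testing λ = 4:
  p(4) = 64 - 272 + 364 - 156 = 0  ✓
  Dividing out (λ - 4): p(λ) = (λ - 4)(λ² - 13λ + 39).
Step 3 — remaining eigenvalues from the quadratic λ² - 13λ + 39 = 0:
  Δ = 13² - 4·39 = 169 - 156 = 13,  λ = (13 ± √13)/2 = (13 ± 3.6056)/2 ≈ 8.3028 or 4.6972.
  Sorted: λ_1 = 8.3028,  λ_2 = 4.6972,  λ_3 = 4  (check: sum = 17 = tr ✓).

Step 4 — unit eigenvector for λ_1 ≈ 8.3028: v spans the null space of (Sigma - λ_1 I), whose rows are
  r_1 = (-3.3028, 0, -1),  r_2 = (0, -4.3028, 0),  r_3 = (-1, 0, -0.3028).
  v is orthogonal to every row, so take v ∝ r_1 × r_2 = ((0)·(0) - (-1)·(-4.3028), (-1)·(0) - (-3.3028)·(0), (-3.3028)·(-4.3028) - (0)·(0)) ≈ (-4.3028, 0, 14.2111).
  Rescale (multiply by -1 so the first nonzero entry is positive): u = (4.3028, 0, -14.2111).
  ||u|| = √((4.3028)² + (0)² + (-14.2111)²) = √(220.4693) ≈ 14.8482,  v_1 = u/||u|| ≈ (0.2898, 0, -0.9571) (||v_1|| = 1).

λ_1 = 8.3028,  λ_2 = 4.6972,  λ_3 = 4;  v_1 ≈ (0.2898, 0, -0.9571)


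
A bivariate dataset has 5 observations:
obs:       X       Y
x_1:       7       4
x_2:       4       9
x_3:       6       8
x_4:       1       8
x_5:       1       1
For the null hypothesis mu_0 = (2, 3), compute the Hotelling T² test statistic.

Step 1 — sample mean vector:
  mean(X) = (7 + 4 + 6 + 1 + 1) / 5 = 19/5 = 3.8
  mean(Y) = (4 + 9 + 8 + 8 + 1) / 5 = 30/5 = 6
  x̄ = (3.8, 6),  deviation x̄ - mu_0 = (3.8, 6) - (2, 3) = (1.8, 3).

Step 2 — sample covariance matrix, S[i,j] = (1/(n-1)) · Σ_k (x_{k,i} - mean_i) · (x_{k,j} - mean_j), divisor n-1 = 4:
  S[X,X] = ((3.2)·(3.2) + (0.2)·(0.2) + (2.2)·(2.2) + (-2.8)·(-2.8) + (-2.8)·(-2.8)) / 4 = 30.8/4 = 7.7
  S[X,Y] = ((3.2)·(-2) + (0.2)·(3) + (2.2)·(2) + (-2.8)·(2) + (-2.8)·(-5)) / 4 = 7/4 = 1.75
  S[Y,Y] = ((-2)·(-2) + (3)·(3) + (2)·(2) + (2)·(2) + (-5)·(-5)) / 4 = 46/4 = 11.5
  S = [[7.7, 1.75],
 [1.75, 11.5]].

Step 3 — invert S. det(S) = 7.7·11.5 - (1.75)² = 85.4875.
  S^{-1} = (1/det) · [[d, -b], [-b, a]] = [[0.1345, -0.0205],
 [-0.0205, 0.0901]].

Step 4 — quadratic form (x̄ - mu_0)^T · S^{-1} · (x̄ - mu_0):
  S^{-1} · (x̄ - mu_0) = (0.1807, 0.2334),
  (x̄ - mu_0)^T · [...] = (1.8)·(0.1807) + (3)·(0.2334) = 1.0254.

Step 5 — scale by n: T² = 5 · 1.0254 = 5.1271.

T² ≈ 5.1271
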